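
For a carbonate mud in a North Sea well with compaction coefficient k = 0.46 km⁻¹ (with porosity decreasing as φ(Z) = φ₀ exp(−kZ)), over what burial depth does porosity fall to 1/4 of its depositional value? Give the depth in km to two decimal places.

φ/φ₀ = 1/4 ⇒ exp(−k·Z) = 1/4 ⇒ Z = ln(4) / k
Z = 1.3863 / 0.46 = 3.014 km

3.01 km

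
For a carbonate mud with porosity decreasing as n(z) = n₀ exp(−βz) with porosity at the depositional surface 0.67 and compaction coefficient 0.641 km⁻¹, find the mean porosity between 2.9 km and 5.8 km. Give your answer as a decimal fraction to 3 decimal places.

0.047

⟨n⟩ = (1/(z₂−z₁)) ∫ n₀ e^(−βz) dz = n₀·(e^(−β·z₁) − e^(−β·z₂)) / (β·(z₂−z₁))
e^(−0.641×2.9) = 0.1558; e^(−0.641×5.8) = 0.0243
⟨n⟩ = 0.67 × (0.1558 − 0.0243) / (0.641 × 2.9) = 0.67 × 0.0708 = 0.0474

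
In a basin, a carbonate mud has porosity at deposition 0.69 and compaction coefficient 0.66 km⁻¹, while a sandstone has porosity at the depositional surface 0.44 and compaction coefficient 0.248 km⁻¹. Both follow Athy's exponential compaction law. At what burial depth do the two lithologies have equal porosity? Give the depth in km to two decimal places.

1.09 km

Set n₀ₐ e^(−kₐZ) = n₀ᵦ e^(−kᵦZ) ⇒ ln(n₀ₐ/n₀ᵦ) = (kₐ − kᵦ)·Z
Z = ln(0.69/0.44) / (0.66 − 0.248) = 0.4499 / 0.412 = 1.092 km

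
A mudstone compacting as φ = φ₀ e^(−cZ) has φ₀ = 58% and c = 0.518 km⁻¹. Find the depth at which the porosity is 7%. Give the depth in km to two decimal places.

4.08 km

Invert Athy's law: Z = ln(φ₀/φ) / c
Z = ln(0.58/0.07) / 0.518 = ln(8.286) / 0.518 = 2.1145 / 0.518 = 4.082 km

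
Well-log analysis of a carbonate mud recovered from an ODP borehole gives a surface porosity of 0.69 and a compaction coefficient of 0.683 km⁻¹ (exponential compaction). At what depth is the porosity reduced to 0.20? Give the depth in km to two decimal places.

Invert Athy's law: d = ln(φ₀/φ) / c
d = ln(0.69/0.2) / 0.683 = ln(3.45) / 0.683 = 1.2384 / 0.683 = 1.813 km

1.81 km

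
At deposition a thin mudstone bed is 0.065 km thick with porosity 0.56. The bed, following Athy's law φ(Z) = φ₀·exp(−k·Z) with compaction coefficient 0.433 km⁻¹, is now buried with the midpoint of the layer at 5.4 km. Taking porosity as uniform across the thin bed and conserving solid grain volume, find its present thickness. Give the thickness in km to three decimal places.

Porosity at 5.4 km: φ = 0.56·exp(−0.433×5.4) = 0.0540
Solid-volume conservation: h(1−φ) = h₀(1−φ₀) ⇒ h = h₀·(1−φ₀)/(1−φ)
h = 0.065 × (1 − 0.56)/(1 − 0.0540) = 0.065 × 0.4651 = 0.0302 km

0.030 km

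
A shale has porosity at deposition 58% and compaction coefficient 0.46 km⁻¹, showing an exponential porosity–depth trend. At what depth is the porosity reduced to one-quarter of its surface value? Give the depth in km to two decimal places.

3.01 km

n/n₀ = 1/4 ⇒ exp(−c·Z) = 1/4 ⇒ Z = ln(4) / c
Z = 1.3863 / 0.46 = 3.014 km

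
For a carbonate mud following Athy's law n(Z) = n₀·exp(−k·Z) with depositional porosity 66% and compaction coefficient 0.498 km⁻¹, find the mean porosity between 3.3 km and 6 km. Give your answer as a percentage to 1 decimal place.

⟨n⟩ = (1/(Z₂−Z₁)) ∫ n₀ e^(−kZ) dZ = n₀·(e^(−k·Z₁) − e^(−k·Z₂)) / (k·(Z₂−Z₁))
e^(−0.498×3.3) = 0.1933; e^(−0.498×6) = 0.0504
⟨n⟩ = 0.66 × (0.1933 − 0.0504) / (0.498 × 2.7) = 0.66 × 0.1063 = 0.0702

7.0%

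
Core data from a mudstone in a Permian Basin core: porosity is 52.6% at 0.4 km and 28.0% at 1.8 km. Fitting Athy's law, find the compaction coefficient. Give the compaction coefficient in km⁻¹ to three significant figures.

Athy: phi(z) = phi₀ e^(−cz) ⇒ phi₁/phi₂ = e^{c(z₂−z₁)} ⇒ c = ln(phi₁/phi₂)/(z₂−z₁)
c = ln(0.526/0.28) / (1.8 − 0.4) = ln(1.879) / 1.4 = 0.6305 / 1.4 = 0.4504 km⁻¹

0.450 km⁻¹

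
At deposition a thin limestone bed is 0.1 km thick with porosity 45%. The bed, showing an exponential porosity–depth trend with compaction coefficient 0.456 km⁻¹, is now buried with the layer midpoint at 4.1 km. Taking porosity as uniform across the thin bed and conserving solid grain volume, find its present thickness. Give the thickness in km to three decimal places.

Porosity at 4.1 km: n = 0.45·exp(−0.456×4.1) = 0.0694
Solid-volume conservation: h(1−n) = h₀(1−n₀) ⇒ h = h₀·(1−n₀)/(1−n)
h = 0.1 × (1 − 0.45)/(1 − 0.0694) = 0.1 × 0.5910 = 0.0591 km

0.059 km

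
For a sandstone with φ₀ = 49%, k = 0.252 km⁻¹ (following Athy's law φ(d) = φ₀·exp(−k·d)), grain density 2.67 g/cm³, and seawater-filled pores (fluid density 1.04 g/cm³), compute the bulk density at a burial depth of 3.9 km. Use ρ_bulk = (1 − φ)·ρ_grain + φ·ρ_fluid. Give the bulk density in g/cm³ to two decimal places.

Porosity at depth: φ = 0.49·exp(−0.252×3.9) = 0.49×0.3743 = 0.1834
Bulk density: ρ_b = (1−φ)ρ_g + φ·ρ_f = 0.8166×2.67 + 0.1834×1.04
       = 2.180 + 0.191 = 2.371 g/cm³

2.37 g/cm³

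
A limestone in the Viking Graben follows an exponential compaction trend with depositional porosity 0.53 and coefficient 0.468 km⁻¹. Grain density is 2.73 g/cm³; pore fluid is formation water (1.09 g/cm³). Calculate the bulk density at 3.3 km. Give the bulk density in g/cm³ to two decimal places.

Porosity at depth: n = 0.53·exp(−0.468×3.3) = 0.53×0.2134 = 0.1131
Bulk density: ρ_b = (1−n)ρ_g + n·ρ_f = 0.8869×2.73 + 0.1131×1.09
       = 2.421 + 0.123 = 2.544 g/cm³

2.54 g/cm³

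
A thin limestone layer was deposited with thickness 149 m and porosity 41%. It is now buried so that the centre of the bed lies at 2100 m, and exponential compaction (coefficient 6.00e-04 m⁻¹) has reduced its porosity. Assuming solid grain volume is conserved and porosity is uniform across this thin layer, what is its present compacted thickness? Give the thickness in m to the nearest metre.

99 m

Working in km (1 km = 1000 m; c in km⁻¹ = c in m⁻¹ × 1000):
Porosity at 2.1 km: φ = 0.41·exp(−0.6×2.1) = 0.1163
Solid-volume conservation: h(1−φ) = h₀(1−φ₀) ⇒ h = h₀·(1−φ₀)/(1−φ)
h = 0.149 × (1 − 0.41)/(1 − 0.1163) = 0.149 × 0.6676 = 0.0995 km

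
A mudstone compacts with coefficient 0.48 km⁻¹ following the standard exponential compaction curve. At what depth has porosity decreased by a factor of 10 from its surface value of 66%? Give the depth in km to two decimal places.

n/n₀ = 1/10 ⇒ exp(−k·z) = 1/10 ⇒ z = ln(10) / k
z = 2.3026 / 0.48 = 4.797 km

4.80 km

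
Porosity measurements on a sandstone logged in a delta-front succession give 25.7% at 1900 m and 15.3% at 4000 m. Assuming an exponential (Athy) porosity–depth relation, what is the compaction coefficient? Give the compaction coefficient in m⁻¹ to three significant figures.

0.000247 m⁻¹

Working in km (1 km = 1000 m; k in km⁻¹ = k in m⁻¹ × 1000):
Athy: n(Z) = n₀ e^(−kZ) ⇒ n₁/n₂ = e^{k(Z₂−Z₁)} ⇒ k = ln(n₁/n₂)/(Z₂−Z₁)
k = ln(0.257/0.153) / (4 − 1.9) = ln(1.68) / 2.1 = 0.5186 / 2.1 = 0.247 km⁻¹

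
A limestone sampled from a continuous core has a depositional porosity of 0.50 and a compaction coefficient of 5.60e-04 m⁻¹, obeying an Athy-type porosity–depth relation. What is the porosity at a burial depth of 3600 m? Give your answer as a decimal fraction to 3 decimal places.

Working in km (1 km = 1000 m; β in km⁻¹ = β in m⁻¹ × 1000):
phi = phi₀·exp(−β·z) = 0.5 × exp(−0.56 × 3.6) = 0.5 × exp(−2.016)
  = 0.5 × 0.1332 = 0.0666

0.067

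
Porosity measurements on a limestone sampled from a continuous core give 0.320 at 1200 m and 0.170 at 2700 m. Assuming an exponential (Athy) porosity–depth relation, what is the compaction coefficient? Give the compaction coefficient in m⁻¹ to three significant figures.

Working in km (1 km = 1000 m; c in km⁻¹ = c in m⁻¹ × 1000):
Athy: n(z) = n₀ e^(−cz) ⇒ n₁/n₂ = e^{c(z₂−z₁)} ⇒ c = ln(n₁/n₂)/(z₂−z₁)
c = ln(0.32/0.17) / (2.7 − 1.2) = ln(1.882) / 1.5 = 0.6325 / 1.5 = 0.4217 km⁻¹

0.000422 m⁻¹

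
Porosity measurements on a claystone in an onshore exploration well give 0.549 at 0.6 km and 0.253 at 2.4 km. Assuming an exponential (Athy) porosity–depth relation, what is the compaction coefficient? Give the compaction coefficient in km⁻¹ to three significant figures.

Athy: phi(Z) = phi₀ e^(−kZ) ⇒ phi₁/phi₂ = e^{k(Z₂−Z₁)} ⇒ k = ln(phi₁/phi₂)/(Z₂−Z₁)
k = ln(0.549/0.253) / (2.4 − 0.6) = ln(2.17) / 1.8 = 0.7747 / 1.8 = 0.4304 km⁻¹

0.430 km⁻¹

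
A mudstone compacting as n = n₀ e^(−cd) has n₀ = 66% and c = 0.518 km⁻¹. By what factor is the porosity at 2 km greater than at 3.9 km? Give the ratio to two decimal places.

n(d₁)/n(d₂) = e^(−c·d₁)/e^(−c·d₂) = e^{c(d₂−d₁)}
= exp(0.518 × 1.9) = exp(0.9842) = 2.6757

2.68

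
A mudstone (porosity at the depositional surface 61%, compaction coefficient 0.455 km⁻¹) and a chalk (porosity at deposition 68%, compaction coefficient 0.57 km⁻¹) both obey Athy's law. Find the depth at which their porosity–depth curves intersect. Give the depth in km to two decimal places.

0.94 km

Set n₀ₐ e^(−kₐd) = n₀ᵦ e^(−kᵦd) ⇒ ln(n₀ₐ/n₀ᵦ) = (kₐ − kᵦ)·d
d = ln(0.61/0.68) / (0.455 − 0.57) = -0.1086 / -0.115 = 0.945 km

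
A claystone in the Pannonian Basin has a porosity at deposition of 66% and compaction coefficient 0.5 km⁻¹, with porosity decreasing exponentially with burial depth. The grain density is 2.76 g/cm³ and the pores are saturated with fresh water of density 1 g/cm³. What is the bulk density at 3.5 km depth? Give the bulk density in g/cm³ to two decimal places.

2.56 g/cm³

Porosity at depth: φ = 0.66·exp(−0.5×3.5) = 0.66×0.1738 = 0.1147
Bulk density: ρ_b = (1−φ)ρ_g + φ·ρ_f = 0.8853×2.76 + 0.1147×1
       = 2.443 + 0.115 = 2.558 g/cm³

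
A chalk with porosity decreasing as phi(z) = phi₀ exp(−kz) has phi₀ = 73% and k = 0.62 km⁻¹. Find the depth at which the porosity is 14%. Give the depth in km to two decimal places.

2.66 km

Invert Athy's law: z = ln(phi₀/phi) / k
z = ln(0.73/0.14) / 0.62 = ln(5.214) / 0.62 = 1.6514 / 0.62 = 2.664 km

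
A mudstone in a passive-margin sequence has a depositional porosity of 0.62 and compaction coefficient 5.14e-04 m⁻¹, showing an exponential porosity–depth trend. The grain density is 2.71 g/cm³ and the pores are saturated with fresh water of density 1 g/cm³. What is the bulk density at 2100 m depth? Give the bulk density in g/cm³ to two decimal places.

Working in km (1 km = 1000 m; k in km⁻¹ = k in m⁻¹ × 1000):
Porosity at depth: φ = 0.62·exp(−0.514×2.1) = 0.62×0.3398 = 0.2107
Bulk density: ρ_b = (1−φ)ρ_g + φ·ρ_f = 0.7893×2.71 + 0.2107×1
       = 2.139 + 0.211 = 2.350 g/cm³

2.35 g/cm³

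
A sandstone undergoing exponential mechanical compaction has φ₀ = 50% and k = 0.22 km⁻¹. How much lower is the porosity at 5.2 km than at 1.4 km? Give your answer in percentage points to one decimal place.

φ(1.4) = 0.5·e^(−0.22×1.4) = 0.3675
φ(5.2) = 0.5·e^(−0.22×5.2) = 0.1593
Δφ = 0.3675 − 0.1593 = 0.2082

20.8 percentage points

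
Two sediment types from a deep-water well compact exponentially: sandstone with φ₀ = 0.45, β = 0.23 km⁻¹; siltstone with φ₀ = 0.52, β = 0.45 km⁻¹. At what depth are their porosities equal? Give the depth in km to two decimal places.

0.66 km

Set φ₀ₐ e^(−βₐd) = φ₀ᵦ e^(−βᵦd) ⇒ ln(φ₀ₐ/φ₀ᵦ) = (βₐ − βᵦ)·d
d = ln(0.45/0.52) / (0.23 − 0.45) = -0.1446 / -0.22 = 0.657 km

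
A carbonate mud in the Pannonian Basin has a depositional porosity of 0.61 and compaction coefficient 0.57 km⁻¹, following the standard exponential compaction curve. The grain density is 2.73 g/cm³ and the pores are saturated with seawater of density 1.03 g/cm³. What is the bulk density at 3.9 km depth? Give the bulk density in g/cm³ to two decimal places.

2.62 g/cm³

Porosity at depth: φ = 0.61·exp(−0.57×3.9) = 0.61×0.1083 = 0.0661
Bulk density: ρ_b = (1−φ)ρ_g + φ·ρ_f = 0.9339×2.73 + 0.0661×1.03
       = 2.550 + 0.068 = 2.618 g/cm³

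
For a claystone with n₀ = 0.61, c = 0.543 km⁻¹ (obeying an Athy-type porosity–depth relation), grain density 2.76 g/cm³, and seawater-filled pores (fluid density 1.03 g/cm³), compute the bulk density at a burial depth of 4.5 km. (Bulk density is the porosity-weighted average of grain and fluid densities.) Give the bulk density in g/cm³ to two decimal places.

2.67 g/cm³

Porosity at depth: n = 0.61·exp(−0.543×4.5) = 0.61×0.0869 = 0.0530
Bulk density: ρ_b = (1−n)ρ_g + n·ρ_f = 0.9470×2.76 + 0.0530×1.03
       = 2.614 + 0.055 = 2.668 g/cm³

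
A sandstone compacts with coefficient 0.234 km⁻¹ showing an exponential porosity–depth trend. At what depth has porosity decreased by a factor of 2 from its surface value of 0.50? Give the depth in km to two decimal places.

2.96 km

phi/phi₀ = 1/2 ⇒ exp(−c·z) = 1/2 ⇒ z = ln(2) / c
z = 0.6931 / 0.234 = 2.962 km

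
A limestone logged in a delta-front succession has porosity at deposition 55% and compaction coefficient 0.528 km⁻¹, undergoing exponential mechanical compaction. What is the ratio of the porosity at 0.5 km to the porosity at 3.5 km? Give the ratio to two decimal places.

phi(z₁)/phi(z₂) = e^(−c·z₁)/e^(−c·z₂) = e^{c(z₂−z₁)}
= exp(0.528 × 3) = exp(1.584) = 4.8744

4.87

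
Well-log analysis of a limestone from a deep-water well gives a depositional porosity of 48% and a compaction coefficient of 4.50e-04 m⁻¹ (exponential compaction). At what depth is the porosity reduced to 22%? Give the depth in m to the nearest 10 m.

Working in km (1 km = 1000 m; β in km⁻¹ = β in m⁻¹ × 1000):
Invert Athy's law: d = ln(φ₀/φ) / β
d = ln(0.48/0.22) / 0.45 = ln(2.182) / 0.45 = 0.7802 / 0.45 = 1.734 km

1730 m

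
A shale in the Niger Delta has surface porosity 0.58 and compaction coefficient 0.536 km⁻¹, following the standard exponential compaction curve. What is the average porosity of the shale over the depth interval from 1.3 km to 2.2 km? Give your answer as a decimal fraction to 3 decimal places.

0.229

⟨n⟩ = (1/(Z₂−Z₁)) ∫ n₀ e^(−βZ) dZ = n₀·(e^(−β·Z₁) − e^(−β·Z₂)) / (β·(Z₂−Z₁))
e^(−0.536×1.3) = 0.4982; e^(−0.536×2.2) = 0.3075
⟨n⟩ = 0.58 × (0.4982 − 0.3075) / (0.536 × 0.9) = 0.58 × 0.3952 = 0.2292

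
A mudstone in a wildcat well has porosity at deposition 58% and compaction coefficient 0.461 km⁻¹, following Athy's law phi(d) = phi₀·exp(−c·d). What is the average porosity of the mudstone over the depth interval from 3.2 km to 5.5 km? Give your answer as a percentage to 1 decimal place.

8.2%

⟨phi⟩ = (1/(d₂−d₁)) ∫ phi₀ e^(−cd) dd = phi₀·(e^(−c·d₁) − e^(−c·d₂)) / (c·(d₂−d₁))
e^(−0.461×3.2) = 0.2287; e^(−0.461×5.5) = 0.0792
⟨phi⟩ = 0.58 × (0.2287 − 0.0792) / (0.461 × 2.3) = 0.58 × 0.1410 = 0.0818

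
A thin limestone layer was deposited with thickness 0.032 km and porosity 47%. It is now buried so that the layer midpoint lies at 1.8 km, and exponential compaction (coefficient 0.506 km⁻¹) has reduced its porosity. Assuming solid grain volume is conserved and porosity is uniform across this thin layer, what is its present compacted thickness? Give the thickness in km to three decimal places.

Porosity at 1.8 km: n = 0.47·exp(−0.506×1.8) = 0.1890
Solid-volume conservation: h(1−n) = h₀(1−n₀) ⇒ h = h₀·(1−n₀)/(1−n)
h = 0.032 × (1 − 0.47)/(1 − 0.1890) = 0.032 × 0.6535 = 0.0209 km

0.021 km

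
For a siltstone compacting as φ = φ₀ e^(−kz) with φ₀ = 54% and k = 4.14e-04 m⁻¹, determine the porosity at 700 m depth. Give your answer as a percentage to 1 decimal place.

40.4%

Working in km (1 km = 1000 m; k in km⁻¹ = k in m⁻¹ × 1000):
φ = φ₀·exp(−k·z) = 0.54 × exp(−0.414 × 0.7) = 0.54 × exp(−0.2898)
  = 0.54 × 0.7484 = 0.4041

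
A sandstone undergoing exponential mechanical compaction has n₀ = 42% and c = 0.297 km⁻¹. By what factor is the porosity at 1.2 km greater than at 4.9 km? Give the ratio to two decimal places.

3.00

n(d₁)/n(d₂) = e^(−c·d₁)/e^(−c·d₂) = e^{c(d₂−d₁)}
= exp(0.297 × 3.7) = exp(1.099) = 3.0009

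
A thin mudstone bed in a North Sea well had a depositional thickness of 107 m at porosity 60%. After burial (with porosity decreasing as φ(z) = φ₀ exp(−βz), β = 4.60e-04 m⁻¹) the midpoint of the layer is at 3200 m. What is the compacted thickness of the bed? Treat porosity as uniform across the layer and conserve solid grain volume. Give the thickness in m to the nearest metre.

Working in km (1 km = 1000 m; β in km⁻¹ = β in m⁻¹ × 1000):
Porosity at 3.2 km: φ = 0.6·exp(−0.46×3.2) = 0.1377
Solid-volume conservation: h(1−φ) = h₀(1−φ₀) ⇒ h = h₀·(1−φ₀)/(1−φ)
h = 0.107 × (1 − 0.6)/(1 − 0.1377) = 0.107 × 0.4639 = 0.0496 km

50 m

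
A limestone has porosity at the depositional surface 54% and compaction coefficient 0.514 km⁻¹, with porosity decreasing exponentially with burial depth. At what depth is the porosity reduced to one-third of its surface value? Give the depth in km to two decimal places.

phi/phi₀ = 1/3 ⇒ exp(−k·Z) = 1/3 ⇒ Z = ln(3) / k
Z = 1.0986 / 0.514 = 2.137 km

2.14 km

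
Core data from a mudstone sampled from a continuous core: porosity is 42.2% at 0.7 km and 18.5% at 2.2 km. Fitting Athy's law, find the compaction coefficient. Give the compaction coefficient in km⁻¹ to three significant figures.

0.550 km⁻¹

Athy: phi(Z) = phi₀ e^(−kZ) ⇒ phi₁/phi₂ = e^{k(Z₂−Z₁)} ⇒ k = ln(phi₁/phi₂)/(Z₂−Z₁)
k = ln(0.422/0.185) / (2.2 − 0.7) = ln(2.281) / 1.5 = 0.8246 / 1.5 = 0.5498 km⁻¹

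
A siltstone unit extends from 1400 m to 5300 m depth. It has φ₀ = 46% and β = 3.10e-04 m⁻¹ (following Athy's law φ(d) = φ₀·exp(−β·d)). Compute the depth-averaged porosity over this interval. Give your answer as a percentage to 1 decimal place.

Working in km (1 km = 1000 m; β in km⁻¹ = β in m⁻¹ × 1000):
⟨φ⟩ = (1/(d₂−d₁)) ∫ φ₀ e^(−βd) dd = φ₀·(e^(−β·d₁) − e^(−β·d₂)) / (β·(d₂−d₁))
e^(−0.31×1.4) = 0.6479; e^(−0.31×5.3) = 0.1934
⟨φ⟩ = 0.46 × (0.6479 − 0.1934) / (0.31 × 3.9) = 0.46 × 0.3759 = 0.1729

17.3%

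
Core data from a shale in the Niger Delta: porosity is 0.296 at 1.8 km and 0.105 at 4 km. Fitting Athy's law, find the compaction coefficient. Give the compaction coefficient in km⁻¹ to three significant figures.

0.471 km⁻¹

Athy: phi(z) = phi₀ e^(−cz) ⇒ phi₁/phi₂ = e^{c(z₂−z₁)} ⇒ c = ln(phi₁/phi₂)/(z₂−z₁)
c = ln(0.296/0.105) / (4 − 1.8) = ln(2.819) / 2.2 = 1.0364 / 2.2 = 0.4711 km⁻¹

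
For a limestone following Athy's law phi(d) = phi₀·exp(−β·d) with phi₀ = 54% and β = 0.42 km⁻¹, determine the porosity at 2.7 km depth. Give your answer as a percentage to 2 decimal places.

17.37%

phi = phi₀·exp(−β·d) = 0.54 × exp(−0.42 × 2.7) = 0.54 × exp(−1.134)
  = 0.54 × 0.3217 = 0.1737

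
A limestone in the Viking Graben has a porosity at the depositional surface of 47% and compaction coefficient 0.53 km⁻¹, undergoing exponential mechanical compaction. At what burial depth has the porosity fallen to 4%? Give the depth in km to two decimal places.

Invert Athy's law: d = ln(φ₀/φ) / β
d = ln(0.47/0.04) / 0.53 = ln(11.75) / 0.53 = 2.4639 / 0.53 = 4.649 km

4.65 km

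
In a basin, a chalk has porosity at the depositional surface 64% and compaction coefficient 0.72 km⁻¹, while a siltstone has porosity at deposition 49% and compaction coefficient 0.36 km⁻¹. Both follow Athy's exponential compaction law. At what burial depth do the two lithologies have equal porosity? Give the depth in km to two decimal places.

Set n₀ₐ e^(−cₐZ) = n₀ᵦ e^(−cᵦZ) ⇒ ln(n₀ₐ/n₀ᵦ) = (cₐ − cᵦ)·Z
Z = ln(0.64/0.49) / (0.72 − 0.36) = 0.2671 / 0.36 = 0.742 km

0.74 km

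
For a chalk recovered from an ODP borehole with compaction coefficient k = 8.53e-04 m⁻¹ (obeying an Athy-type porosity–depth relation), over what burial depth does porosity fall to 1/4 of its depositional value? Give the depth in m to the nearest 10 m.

1630 m

Working in km (1 km = 1000 m; k in km⁻¹ = k in m⁻¹ × 1000):
phi/phi₀ = 1/4 ⇒ exp(−k·d) = 1/4 ⇒ d = ln(4) / k
d = 1.3863 / 0.853 = 1.625 km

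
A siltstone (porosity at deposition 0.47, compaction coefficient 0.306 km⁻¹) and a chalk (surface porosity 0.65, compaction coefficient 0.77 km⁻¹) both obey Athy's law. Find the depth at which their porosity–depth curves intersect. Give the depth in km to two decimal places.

0.70 km

Set n₀ₐ e^(−βₐz) = n₀ᵦ e^(−βᵦz) ⇒ ln(n₀ₐ/n₀ᵦ) = (βₐ − βᵦ)·z
z = ln(0.47/0.65) / (0.306 − 0.77) = -0.3242 / -0.464 = 0.699 km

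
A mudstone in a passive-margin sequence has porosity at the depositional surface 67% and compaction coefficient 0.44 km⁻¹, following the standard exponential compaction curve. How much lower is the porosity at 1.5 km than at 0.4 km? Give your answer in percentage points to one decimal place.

21.6 percentage points

φ(0.4) = 0.67·e^(−0.44×0.4) = 0.5619
φ(1.5) = 0.67·e^(−0.44×1.5) = 0.3463
Δφ = 0.5619 − 0.3463 = 0.2156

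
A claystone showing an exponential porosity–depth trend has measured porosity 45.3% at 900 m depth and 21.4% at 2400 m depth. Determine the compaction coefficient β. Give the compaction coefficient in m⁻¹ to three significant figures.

Working in km (1 km = 1000 m; β in km⁻¹ = β in m⁻¹ × 1000):
Athy: phi(Z) = phi₀ e^(−βZ) ⇒ phi₁/phi₂ = e^{β(Z₂−Z₁)} ⇒ β = ln(phi₁/phi₂)/(Z₂−Z₁)
β = ln(0.453/0.214) / (2.4 − 0.9) = ln(2.117) / 1.5 = 0.7499 / 1.5 = 0.4999 km⁻¹

0.000500 m⁻¹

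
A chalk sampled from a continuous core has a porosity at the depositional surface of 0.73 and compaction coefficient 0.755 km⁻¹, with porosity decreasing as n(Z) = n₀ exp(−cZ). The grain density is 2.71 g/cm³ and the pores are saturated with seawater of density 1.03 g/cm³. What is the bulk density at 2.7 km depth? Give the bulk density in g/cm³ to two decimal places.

Porosity at depth: n = 0.73·exp(−0.755×2.7) = 0.73×0.1302 = 0.0951
Bulk density: ρ_b = (1−n)ρ_g + n·ρ_f = 0.9049×2.71 + 0.0951×1.03
       = 2.452 + 0.098 = 2.550 g/cm³

2.55 g/cm³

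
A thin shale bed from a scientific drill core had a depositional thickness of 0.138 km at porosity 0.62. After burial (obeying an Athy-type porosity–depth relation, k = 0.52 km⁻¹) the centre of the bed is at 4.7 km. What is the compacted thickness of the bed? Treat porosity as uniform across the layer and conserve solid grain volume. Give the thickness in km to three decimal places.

0.055 km

Porosity at 4.7 km: phi = 0.62·exp(−0.52×4.7) = 0.0538
Solid-volume conservation: h(1−phi) = h₀(1−phi₀) ⇒ h = h₀·(1−phi₀)/(1−phi)
h = 0.138 × (1 − 0.62)/(1 − 0.0538) = 0.138 × 0.4016 = 0.0554 km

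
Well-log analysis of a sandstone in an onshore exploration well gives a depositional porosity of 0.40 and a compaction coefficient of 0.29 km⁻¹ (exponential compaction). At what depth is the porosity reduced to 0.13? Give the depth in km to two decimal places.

Invert Athy's law: z = ln(n₀/n) / c
z = ln(0.4/0.13) / 0.29 = ln(3.077) / 0.29 = 1.1239 / 0.29 = 3.876 km

3.88 km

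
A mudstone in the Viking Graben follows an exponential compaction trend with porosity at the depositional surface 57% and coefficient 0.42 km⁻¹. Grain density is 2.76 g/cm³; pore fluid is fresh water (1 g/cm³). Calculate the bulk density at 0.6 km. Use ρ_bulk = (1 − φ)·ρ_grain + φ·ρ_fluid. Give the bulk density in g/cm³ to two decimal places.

Porosity at depth: n = 0.57·exp(−0.42×0.6) = 0.57×0.7772 = 0.4430
Bulk density: ρ_b = (1−n)ρ_g + n·ρ_f = 0.5570×2.76 + 0.4430×1
       = 1.537 + 0.443 = 1.980 g/cm³

1.98 g/cm³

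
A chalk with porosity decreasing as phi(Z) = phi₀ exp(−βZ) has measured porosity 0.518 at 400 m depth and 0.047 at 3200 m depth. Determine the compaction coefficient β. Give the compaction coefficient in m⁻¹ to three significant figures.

0.000857 m⁻¹

Working in km (1 km = 1000 m; β in km⁻¹ = β in m⁻¹ × 1000):
Athy: phi(Z) = phi₀ e^(−βZ) ⇒ phi₁/phi₂ = e^{β(Z₂−Z₁)} ⇒ β = ln(phi₁/phi₂)/(Z₂−Z₁)
β = ln(0.518/0.047) / (3.2 − 0.4) = ln(11.02) / 2.8 = 2.3998 / 2.8 = 0.8571 km⁻¹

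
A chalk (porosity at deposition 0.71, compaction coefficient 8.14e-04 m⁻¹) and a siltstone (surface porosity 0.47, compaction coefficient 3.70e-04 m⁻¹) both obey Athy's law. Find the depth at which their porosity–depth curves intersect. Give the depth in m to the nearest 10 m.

930 m

Working in km (1 km = 1000 m; k in km⁻¹ = k in m⁻¹ × 1000):
Set n₀ₐ e^(−kₐd) = n₀ᵦ e^(−kᵦd) ⇒ ln(n₀ₐ/n₀ᵦ) = (kₐ − kᵦ)·d
d = ln(0.71/0.47) / (0.814 − 0.37) = 0.4125 / 0.444 = 0.929 km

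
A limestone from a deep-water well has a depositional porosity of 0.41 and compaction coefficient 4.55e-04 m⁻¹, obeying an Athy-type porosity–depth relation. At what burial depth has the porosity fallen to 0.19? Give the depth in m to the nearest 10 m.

1690 m

Working in km (1 km = 1000 m; c in km⁻¹ = c in m⁻¹ × 1000):
Invert Athy's law: z = ln(n₀/n) / c
z = ln(0.41/0.19) / 0.455 = ln(2.158) / 0.455 = 0.7691 / 0.455 = 1.690 km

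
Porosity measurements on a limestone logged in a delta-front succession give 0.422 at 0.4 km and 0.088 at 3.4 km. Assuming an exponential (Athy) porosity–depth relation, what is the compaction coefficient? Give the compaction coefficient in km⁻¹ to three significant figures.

Athy: n(z) = n₀ e^(−βz) ⇒ n₁/n₂ = e^{β(z₂−z₁)} ⇒ β = ln(n₁/n₂)/(z₂−z₁)
β = ln(0.422/0.088) / (3.4 − 0.4) = ln(4.795) / 3 = 1.5677 / 3 = 0.5226 km⁻¹

0.523 km⁻¹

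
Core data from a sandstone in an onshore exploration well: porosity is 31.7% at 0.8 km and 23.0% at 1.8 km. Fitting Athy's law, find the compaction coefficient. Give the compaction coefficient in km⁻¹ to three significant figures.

0.321 km⁻¹

Athy: n(z) = n₀ e^(−βz) ⇒ n₁/n₂ = e^{β(z₂−z₁)} ⇒ β = ln(n₁/n₂)/(z₂−z₁)
β = ln(0.317/0.23) / (1.8 − 0.8) = ln(1.378) / 1 = 0.3208 / 1 = 0.3208 km⁻¹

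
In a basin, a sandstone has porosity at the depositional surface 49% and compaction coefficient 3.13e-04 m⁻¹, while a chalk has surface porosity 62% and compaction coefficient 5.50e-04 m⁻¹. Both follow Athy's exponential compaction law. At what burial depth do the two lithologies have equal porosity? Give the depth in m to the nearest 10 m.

Working in km (1 km = 1000 m; c in km⁻¹ = c in m⁻¹ × 1000):
Set phi₀ₐ e^(−cₐZ) = phi₀ᵦ e^(−cᵦZ) ⇒ ln(phi₀ₐ/phi₀ᵦ) = (cₐ − cᵦ)·Z
Z = ln(0.49/0.62) / (0.313 − 0.55) = -0.2353 / -0.237 = 0.993 km

990 m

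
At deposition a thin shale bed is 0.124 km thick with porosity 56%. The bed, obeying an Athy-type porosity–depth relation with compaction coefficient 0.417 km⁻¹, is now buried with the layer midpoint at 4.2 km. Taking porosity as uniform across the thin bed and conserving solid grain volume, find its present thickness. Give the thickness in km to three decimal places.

0.060 km

Porosity at 4.2 km: n = 0.56·exp(−0.417×4.2) = 0.0972
Solid-volume conservation: h(1−n) = h₀(1−n₀) ⇒ h = h₀·(1−n₀)/(1−n)
h = 0.124 × (1 − 0.56)/(1 − 0.0972) = 0.124 × 0.4874 = 0.0604 km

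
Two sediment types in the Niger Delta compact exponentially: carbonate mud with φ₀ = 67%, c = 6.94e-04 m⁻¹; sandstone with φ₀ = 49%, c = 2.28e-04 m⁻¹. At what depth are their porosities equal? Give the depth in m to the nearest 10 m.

Working in km (1 km = 1000 m; c in km⁻¹ = c in m⁻¹ × 1000):
Set φ₀ₐ e^(−cₐZ) = φ₀ᵦ e^(−cᵦZ) ⇒ ln(φ₀ₐ/φ₀ᵦ) = (cₐ − cᵦ)·Z
Z = ln(0.67/0.49) / (0.694 − 0.228) = 0.3129 / 0.466 = 0.671 km

670 m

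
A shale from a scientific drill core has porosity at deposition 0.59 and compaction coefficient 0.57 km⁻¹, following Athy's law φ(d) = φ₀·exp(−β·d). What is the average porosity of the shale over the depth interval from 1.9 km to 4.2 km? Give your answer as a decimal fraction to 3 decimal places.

0.111

⟨φ⟩ = (1/(d₂−d₁)) ∫ φ₀ e^(−βd) dd = φ₀·(e^(−β·d₁) − e^(−β·d₂)) / (β·(d₂−d₁))
e^(−0.57×1.9) = 0.3386; e^(−0.57×4.2) = 0.0913
⟨φ⟩ = 0.59 × (0.3386 − 0.0913) / (0.57 × 2.3) = 0.59 × 0.1886 = 0.1113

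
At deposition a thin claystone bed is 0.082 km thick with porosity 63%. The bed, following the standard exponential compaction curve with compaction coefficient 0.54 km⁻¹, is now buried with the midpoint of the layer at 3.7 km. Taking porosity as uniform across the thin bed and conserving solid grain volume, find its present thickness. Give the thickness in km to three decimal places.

0.033 km

Porosity at 3.7 km: phi = 0.63·exp(−0.54×3.7) = 0.0854
Solid-volume conservation: h(1−phi) = h₀(1−phi₀) ⇒ h = h₀·(1−phi₀)/(1−phi)
h = 0.082 × (1 − 0.63)/(1 − 0.0854) = 0.082 × 0.4046 = 0.0332 km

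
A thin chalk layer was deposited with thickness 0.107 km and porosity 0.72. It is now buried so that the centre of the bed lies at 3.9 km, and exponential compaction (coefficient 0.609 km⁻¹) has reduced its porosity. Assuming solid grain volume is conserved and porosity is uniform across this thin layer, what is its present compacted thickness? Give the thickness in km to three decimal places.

Porosity at 3.9 km: φ = 0.72·exp(−0.609×3.9) = 0.0670
Solid-volume conservation: h(1−φ) = h₀(1−φ₀) ⇒ h = h₀·(1−φ₀)/(1−φ)
h = 0.107 × (1 − 0.72)/(1 − 0.0670) = 0.107 × 0.3001 = 0.0321 km

0.032 km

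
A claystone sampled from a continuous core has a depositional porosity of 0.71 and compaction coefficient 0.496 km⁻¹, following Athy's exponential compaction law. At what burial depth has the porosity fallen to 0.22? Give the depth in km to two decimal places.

2.36 km

Invert Athy's law: d = ln(phi₀/phi) / c
d = ln(0.71/0.22) / 0.496 = ln(3.227) / 0.496 = 1.1716 / 0.496 = 2.362 km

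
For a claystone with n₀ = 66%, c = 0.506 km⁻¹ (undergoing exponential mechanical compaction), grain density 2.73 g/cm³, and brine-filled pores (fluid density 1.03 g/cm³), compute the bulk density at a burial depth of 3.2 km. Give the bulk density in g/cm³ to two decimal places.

2.51 g/cm³

Porosity at depth: n = 0.66·exp(−0.506×3.2) = 0.66×0.1981 = 0.1307
Bulk density: ρ_b = (1−n)ρ_g + n·ρ_f = 0.8693×2.73 + 0.1307×1.03
       = 2.373 + 0.135 = 2.508 g/cm³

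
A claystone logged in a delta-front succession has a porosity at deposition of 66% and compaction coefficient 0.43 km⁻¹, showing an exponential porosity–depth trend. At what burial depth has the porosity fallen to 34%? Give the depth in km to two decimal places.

1.54 km

Invert Athy's law: z = ln(phi₀/phi) / k
z = ln(0.66/0.34) / 0.43 = ln(1.941) / 0.43 = 0.6633 / 0.43 = 1.543 km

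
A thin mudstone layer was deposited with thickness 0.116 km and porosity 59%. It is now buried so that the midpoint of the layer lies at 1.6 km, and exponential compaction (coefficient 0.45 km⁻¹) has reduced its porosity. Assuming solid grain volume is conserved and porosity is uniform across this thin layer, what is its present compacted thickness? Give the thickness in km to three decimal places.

Porosity at 1.6 km: φ = 0.59·exp(−0.45×1.6) = 0.2872
Solid-volume conservation: h(1−φ) = h₀(1−φ₀) ⇒ h = h₀·(1−φ₀)/(1−φ)
h = 0.116 × (1 − 0.59)/(1 − 0.2872) = 0.116 × 0.5752 = 0.0667 km

0.067 km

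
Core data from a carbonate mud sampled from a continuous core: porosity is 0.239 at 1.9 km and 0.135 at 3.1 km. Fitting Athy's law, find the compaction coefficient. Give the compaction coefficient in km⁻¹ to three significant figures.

Athy: φ(d) = φ₀ e^(−kd) ⇒ φ₁/φ₂ = e^{k(d₂−d₁)} ⇒ k = ln(φ₁/φ₂)/(d₂−d₁)
k = ln(0.239/0.135) / (3.1 − 1.9) = ln(1.77) / 1.2 = 0.5712 / 1.2 = 0.476 km⁻¹

0.476 km⁻¹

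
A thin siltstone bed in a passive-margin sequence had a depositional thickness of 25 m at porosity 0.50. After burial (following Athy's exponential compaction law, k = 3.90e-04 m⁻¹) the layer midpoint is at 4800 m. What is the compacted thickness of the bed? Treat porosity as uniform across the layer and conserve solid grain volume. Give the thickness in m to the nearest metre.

Working in km (1 km = 1000 m; k in km⁻¹ = k in m⁻¹ × 1000):
Porosity at 4.8 km: phi = 0.5·exp(−0.39×4.8) = 0.0769
Solid-volume conservation: h(1−phi) = h₀(1−phi₀) ⇒ h = h₀·(1−phi₀)/(1−phi)
h = 0.025 × (1 − 0.5)/(1 − 0.0769) = 0.025 × 0.5417 = 0.0135 km

14 m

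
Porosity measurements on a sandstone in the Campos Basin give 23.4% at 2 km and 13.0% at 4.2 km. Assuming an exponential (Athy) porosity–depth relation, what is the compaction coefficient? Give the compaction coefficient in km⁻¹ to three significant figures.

Athy: phi(d) = phi₀ e^(−kd) ⇒ phi₁/phi₂ = e^{k(d₂−d₁)} ⇒ k = ln(phi₁/phi₂)/(d₂−d₁)
k = ln(0.234/0.13) / (4.2 − 2) = ln(1.8) / 2.2 = 0.5878 / 2.2 = 0.2672 km⁻¹

0.267 km⁻¹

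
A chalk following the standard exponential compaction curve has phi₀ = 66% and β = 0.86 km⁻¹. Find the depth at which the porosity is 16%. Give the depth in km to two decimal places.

1.65 km

Invert Athy's law: Z = ln(phi₀/phi) / β
Z = ln(0.66/0.16) / 0.86 = ln(4.125) / 0.86 = 1.4171 / 0.86 = 1.648 km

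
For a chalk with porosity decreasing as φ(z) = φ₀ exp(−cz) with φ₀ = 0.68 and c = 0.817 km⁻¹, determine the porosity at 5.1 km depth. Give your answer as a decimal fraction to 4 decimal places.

φ = φ₀·exp(−c·z) = 0.68 × exp(−0.817 × 5.1) = 0.68 × exp(−4.167)
  = 0.68 × 0.0155 = 0.0105

0.0105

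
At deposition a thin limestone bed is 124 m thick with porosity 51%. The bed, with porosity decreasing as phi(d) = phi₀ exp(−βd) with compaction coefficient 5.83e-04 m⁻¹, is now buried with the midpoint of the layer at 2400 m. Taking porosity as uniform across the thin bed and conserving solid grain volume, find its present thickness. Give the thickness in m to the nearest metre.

Working in km (1 km = 1000 m; β in km⁻¹ = β in m⁻¹ × 1000):
Porosity at 2.4 km: phi = 0.51·exp(−0.583×2.4) = 0.1259
Solid-volume conservation: h(1−phi) = h₀(1−phi₀) ⇒ h = h₀·(1−phi₀)/(1−phi)
h = 0.124 × (1 − 0.51)/(1 − 0.1259) = 0.124 × 0.5606 = 0.0695 km

70 m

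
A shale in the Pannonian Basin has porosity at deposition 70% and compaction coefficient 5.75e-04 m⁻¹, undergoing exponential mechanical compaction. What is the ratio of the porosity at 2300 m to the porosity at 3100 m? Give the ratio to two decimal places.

1.58

Working in km (1 km = 1000 m; k in km⁻¹ = k in m⁻¹ × 1000):
phi(Z₁)/phi(Z₂) = e^(−k·Z₁)/e^(−k·Z₂) = e^{k(Z₂−Z₁)}
= exp(0.575 × 0.8) = exp(0.46) = 1.5841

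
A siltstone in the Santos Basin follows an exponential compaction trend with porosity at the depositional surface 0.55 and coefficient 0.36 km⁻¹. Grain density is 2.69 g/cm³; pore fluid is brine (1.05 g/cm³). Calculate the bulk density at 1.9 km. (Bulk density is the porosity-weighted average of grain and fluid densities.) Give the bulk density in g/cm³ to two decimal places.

2.23 g/cm³

Porosity at depth: φ = 0.55·exp(−0.36×1.9) = 0.55×0.5046 = 0.2775
Bulk density: ρ_b = (1−φ)ρ_g + φ·ρ_f = 0.7225×2.69 + 0.2775×1.05
       = 1.943 + 0.291 = 2.235 g/cm³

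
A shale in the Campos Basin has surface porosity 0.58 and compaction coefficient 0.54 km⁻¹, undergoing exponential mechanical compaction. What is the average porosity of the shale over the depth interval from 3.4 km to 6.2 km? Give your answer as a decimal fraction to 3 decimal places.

0.048

⟨φ⟩ = (1/(z₂−z₁)) ∫ φ₀ e^(−cz) dz = φ₀·(e^(−c·z₁) − e^(−c·z₂)) / (c·(z₂−z₁))
e^(−0.54×3.4) = 0.1595; e^(−0.54×6.2) = 0.0352
⟨φ⟩ = 0.58 × (0.1595 − 0.0352) / (0.54 × 2.8) = 0.58 × 0.0822 = 0.0477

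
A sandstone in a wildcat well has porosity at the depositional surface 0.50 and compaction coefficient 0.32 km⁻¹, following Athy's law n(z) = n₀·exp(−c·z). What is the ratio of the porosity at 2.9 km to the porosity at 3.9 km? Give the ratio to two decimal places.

1.38

n(z₁)/n(z₂) = e^(−c·z₁)/e^(−c·z₂) = e^{c(z₂−z₁)}
= exp(0.32 × 1) = exp(0.32) = 1.3771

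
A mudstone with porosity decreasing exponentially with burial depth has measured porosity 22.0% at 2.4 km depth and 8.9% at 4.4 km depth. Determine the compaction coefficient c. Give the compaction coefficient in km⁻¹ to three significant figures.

Athy: phi(z) = phi₀ e^(−cz) ⇒ phi₁/phi₂ = e^{c(z₂−z₁)} ⇒ c = ln(phi₁/phi₂)/(z₂−z₁)
c = ln(0.22/0.089) / (4.4 − 2.4) = ln(2.472) / 2 = 0.9050 / 2 = 0.4525 km⁻¹

0.452 km⁻¹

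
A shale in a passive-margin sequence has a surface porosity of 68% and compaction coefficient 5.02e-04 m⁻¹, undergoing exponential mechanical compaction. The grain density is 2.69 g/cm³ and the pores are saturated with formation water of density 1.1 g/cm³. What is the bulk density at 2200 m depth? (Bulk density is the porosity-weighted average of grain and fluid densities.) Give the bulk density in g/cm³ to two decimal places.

2.33 g/cm³

Working in km (1 km = 1000 m; c in km⁻¹ = c in m⁻¹ × 1000):
Porosity at depth: n = 0.68·exp(−0.502×2.2) = 0.68×0.3314 = 0.2254
Bulk density: ρ_b = (1−n)ρ_g + n·ρ_f = 0.7746×2.69 + 0.2254×1.1
       = 2.084 + 0.248 = 2.332 g/cm³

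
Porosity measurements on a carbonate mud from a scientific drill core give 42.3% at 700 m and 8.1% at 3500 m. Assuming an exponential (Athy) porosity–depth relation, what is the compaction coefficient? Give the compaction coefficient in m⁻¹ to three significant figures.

0.000590 m⁻¹

Working in km (1 km = 1000 m; k in km⁻¹ = k in m⁻¹ × 1000):
Athy: phi(d) = phi₀ e^(−kd) ⇒ phi₁/phi₂ = e^{k(d₂−d₁)} ⇒ k = ln(phi₁/phi₂)/(d₂−d₁)
k = ln(0.423/0.081) / (3.5 − 0.7) = ln(5.222) / 2.8 = 1.6529 / 2.8 = 0.5903 km⁻¹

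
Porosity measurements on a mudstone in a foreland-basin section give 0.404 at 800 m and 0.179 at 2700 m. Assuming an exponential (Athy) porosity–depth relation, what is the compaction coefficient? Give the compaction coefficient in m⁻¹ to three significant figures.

0.000428 m⁻¹

Working in km (1 km = 1000 m; β in km⁻¹ = β in m⁻¹ × 1000):
Athy: phi(z) = phi₀ e^(−βz) ⇒ phi₁/phi₂ = e^{β(z₂−z₁)} ⇒ β = ln(phi₁/phi₂)/(z₂−z₁)
β = ln(0.404/0.179) / (2.7 − 0.8) = ln(2.257) / 1.9 = 0.8140 / 1.9 = 0.4284 km⁻¹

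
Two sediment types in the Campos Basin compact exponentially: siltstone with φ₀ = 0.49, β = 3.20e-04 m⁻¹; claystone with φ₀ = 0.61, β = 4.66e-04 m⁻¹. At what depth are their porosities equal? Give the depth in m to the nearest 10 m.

1500 m

Working in km (1 km = 1000 m; β in km⁻¹ = β in m⁻¹ × 1000):
Set φ₀ₐ e^(−βₐd) = φ₀ᵦ e^(−βᵦd) ⇒ ln(φ₀ₐ/φ₀ᵦ) = (βₐ − βᵦ)·d
d = ln(0.49/0.61) / (0.32 − 0.466) = -0.2191 / -0.146 = 1.500 km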